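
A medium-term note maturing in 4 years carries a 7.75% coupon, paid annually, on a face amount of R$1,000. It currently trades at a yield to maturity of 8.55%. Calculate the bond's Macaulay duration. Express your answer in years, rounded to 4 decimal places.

3.5828 years

Periodic yield y = 0.0855. Discount each cash flow and weight by its year:
  t   CF        PV=CF/(1+0.0855)^t    t·PV
  1        77.50        71.3957        71.3957
  2        77.50        65.7722       131.5443
  3        77.50        60.5916       181.7747
  4     1,077.50       776.0648     3,104.2591
  Σ                    973.8242     3,488.9738
Price P = Σ PV = 973.8242.
Macaulay duration = Σ(t·PV) / P = 3,488.9738 / 973.8242 = 3.58276 years.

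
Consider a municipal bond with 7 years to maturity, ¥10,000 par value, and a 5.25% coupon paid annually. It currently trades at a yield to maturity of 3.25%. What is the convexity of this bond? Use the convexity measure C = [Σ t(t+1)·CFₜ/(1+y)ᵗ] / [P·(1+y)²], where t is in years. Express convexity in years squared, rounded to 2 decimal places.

With y = 0.0325:
  t   CF        PV=CF/(1+0.0325)^t    t·PV        t(t+1)·PV
  1       525.00       508.4746       508.4746       1,016.9492
  2       525.00       492.4693       984.9386       2,954.8159
  3       525.00       476.9679     1,430.9036       5,723.6144
  4       525.00       461.9544     1,847.8174       9,239.0870
  5       525.00       447.4134     2,237.0671      13,422.4025
  6       525.00       433.3302     2,599.9811      18,199.8677
  7    10,525.00     8,413.7903    58,896.5319     471,172.2551
  Σ                 11,234.4000    68,505.7143     521,728.9919
P = 11,234.4000.
Convexity = Σ t(t+1)·PV / [P·(1+y)²] = 521,728.9919 / (11,234.4000 × 1.066056) = 43.56272.

43.56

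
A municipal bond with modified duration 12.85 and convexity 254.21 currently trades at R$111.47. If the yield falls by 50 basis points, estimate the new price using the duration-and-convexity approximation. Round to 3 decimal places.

R$118.986

Duration effect: -D_mod·Δy = -12.85 × (-0.005) = +0.064250
Convexity effect: ½·C·(Δy)² = 0.5 × 254.21 × (-0.005)² = +0.003177625
ΔP/P ≈ +0.064250 + 0.003177625 = +0.067427625
New price ≈ 111.47 × (1 + 0.067427625) = 118.98615735875.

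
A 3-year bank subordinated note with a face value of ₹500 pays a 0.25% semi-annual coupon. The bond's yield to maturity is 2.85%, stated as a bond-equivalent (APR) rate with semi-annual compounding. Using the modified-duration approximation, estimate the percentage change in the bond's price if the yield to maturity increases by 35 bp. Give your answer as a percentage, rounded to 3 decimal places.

Periodic yield y = 0.01425. Modified duration first:
  t   CF        PV=CF/(1+0.01425)^t    t·PV
  1        0.625         0.6162         0.6162
  2        0.625         0.6076         1.2151
  3        0.625         0.5990         1.7971
  4        0.625         0.5906         2.3624
  5        0.625         0.5823         2.9116
  6      500.625       459.8778     2,759.2667
  Σ                    462.8735     2,768.1691
P = 462.8735; D_Mac = 5.98040 half-year periods = 2.99020 yrs; D_mod = 2.99020/(1+0.01425) = 2.94819 yrs.
ΔP/P ≈ -D_mod · Δy = -2.94819 × (+0.0035) = -0.010319 = -1.0319%.

-1.032%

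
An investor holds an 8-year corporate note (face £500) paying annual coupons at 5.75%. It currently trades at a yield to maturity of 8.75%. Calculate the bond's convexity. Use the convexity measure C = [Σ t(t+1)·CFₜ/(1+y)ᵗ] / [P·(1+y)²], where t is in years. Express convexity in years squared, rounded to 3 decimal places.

45.773

With y = 0.0875:
  t   CF        PV=CF/(1+0.0875)^t    t·PV        t(t+1)·PV
  1        28.75        26.4368        26.4368          52.8736
  2        28.75        24.3097        48.6194         145.8581
  3        28.75        22.3537        67.0612         268.2448
  4        28.75        20.5552        82.2206         411.1031
  5        28.75        18.9013        94.5065         567.0388
  6        28.75        17.3805       104.2830         729.9810
  7        28.75        15.9821       111.8745         894.9958
  8       528.75       270.2815     2,162.2517      19,460.2651
  Σ                    416.2007     2,697.2536      22,530.3603
P = 416.2007.
Convexity = Σ t(t+1)·PV / [P·(1+y)²] = 22,530.3603 / (416.2007 × 1.182656) = 45.77273.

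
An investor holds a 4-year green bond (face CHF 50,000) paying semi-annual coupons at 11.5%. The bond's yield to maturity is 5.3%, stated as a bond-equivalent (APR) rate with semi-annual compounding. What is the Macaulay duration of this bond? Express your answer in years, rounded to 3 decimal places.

3.390 years

Periodic yield y = 0.0265. Discount each cash flow and weight by its period:
  t   CF        PV=CF/(1+0.0265)^t    t·PV
  1     2,875.00     2,800.7793     2,800.7793
  2     2,875.00     2,728.4748     5,456.9495
  3     2,875.00     2,658.0368     7,974.1104
  4     2,875.00     2,589.4172    10,357.6689
  5     2,875.00     2,522.5692    12,612.8458
  6     2,875.00     2,457.4468    14,744.6809
  7     2,875.00     2,394.0057    16,758.0396
  8    52,875.00    42,892.2423   343,137.9384
  Σ                 61,042.9721   413,843.0129
Price P = Σ PV = 61,042.9721.
Macaulay duration = Σ(t·PV) / P = 413,843.0129 / 61,042.9721 = 6.77954 half-year periods.
In years: 6.77954 / 2 = 3.38977 years.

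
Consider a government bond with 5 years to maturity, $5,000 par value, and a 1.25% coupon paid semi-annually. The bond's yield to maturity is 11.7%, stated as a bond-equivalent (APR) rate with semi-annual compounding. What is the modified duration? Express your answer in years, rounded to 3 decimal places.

Periodic yield y = 0.0585. First find Macaulay duration:
  t   CF        PV=CF/(1+0.0585)^t    t·PV
  1        31.25        29.5229        29.5229
  2        31.25        27.8913        55.7825
  3        31.25        26.3498        79.0494
  4        31.25        24.8935        99.5741
  5        31.25        23.5177       117.5887
  6        31.25        22.2180       133.3080
  7        31.25        20.9901       146.9305
  8        31.25        19.8300       158.6401
  9        31.25        18.7341       168.6067
  10    5,031.25     2,849.4909    28,494.9090
  Σ                  3,063.4383    29,483.9120
P = 3,063.4383; Macaulay duration = 29,483.9120 / 3,063.4383 = 9.62445 half-year periods = 4.81223 years.
Modified duration = D_Mac / (1 + y) = 4.81223 / 1.0585 = 4.54627 years.

4.546 years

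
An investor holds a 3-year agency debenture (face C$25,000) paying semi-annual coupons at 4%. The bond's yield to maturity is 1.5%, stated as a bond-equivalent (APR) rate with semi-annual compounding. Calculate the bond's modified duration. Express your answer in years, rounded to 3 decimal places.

2.841 years

Periodic yield y = 0.0075. First find Macaulay duration:
  t   CF        PV=CF/(1+0.0075)^t    t·PV
  1       500.00       496.2779       496.2779
  2       500.00       492.5835       985.1671
  3       500.00       488.9167     1,466.7500
  4       500.00       485.2771     1,941.1083
  5       500.00       481.6646     2,408.3230
  6    25,500.00    24,382.0295   146,292.1767
  Σ                 26,826.7493   153,589.8031
P = 26,826.7493; Macaulay duration = 153,589.8031 / 26,826.7493 = 5.72525 half-year periods = 2.86262 years.
Modified duration = D_Mac / (1 + y) = 2.86262 / 1.0075 = 2.84131 years.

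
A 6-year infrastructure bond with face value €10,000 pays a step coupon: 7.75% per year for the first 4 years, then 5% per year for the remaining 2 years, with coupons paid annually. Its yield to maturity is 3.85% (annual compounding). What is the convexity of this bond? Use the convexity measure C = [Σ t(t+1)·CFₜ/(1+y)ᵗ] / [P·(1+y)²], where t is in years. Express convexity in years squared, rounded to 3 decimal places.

With y = 0.0385:
  t   CF        PV=CF/(1+0.0385)^t    t·PV        t(t+1)·PV
  1       775.00       746.2687       746.2687       1,492.5373
  2       775.00       718.6025     1,437.2049       4,311.6148
  3       775.00       691.9619     2,075.8858       8,303.5431
  4       775.00       666.3090     2,665.2361      13,326.1806
  5       500.00       413.9401     2,069.7005      12,418.2030
  6    10,500.00     8,370.4787    50,222.8720     351,560.1040
  Σ                 11,607.5608    59,217.1680     391,412.1828
P = 11,607.5608.
Convexity = Σ t(t+1)·PV / [P·(1+y)²] = 391,412.1828 / (11,607.5608 × 1.078482) = 31.26658.

31.267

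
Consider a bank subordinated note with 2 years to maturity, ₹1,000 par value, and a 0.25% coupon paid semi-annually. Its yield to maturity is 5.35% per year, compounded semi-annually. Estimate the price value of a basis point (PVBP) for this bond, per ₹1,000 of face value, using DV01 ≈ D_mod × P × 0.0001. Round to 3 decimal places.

Periodic yield y = 0.02675.
  t   CF        PV=CF/(1+0.02675)^t    t·PV
  1         1.25         1.2174         1.2174
  2         1.25         1.1857         2.3714
  3         1.25         1.1548         3.4645
  4     1,001.25       900.9147     3,603.6589
  Σ                    904.4727     3,610.7122
P = 904.4727; D_Mac = 3.99206 half-year periods = 1.99603 yrs; D_mod = 1.94403 yrs.
DV01 ≈ 1.94403 × 904.4727 × 0.0001 = 0.175832.

₹0.176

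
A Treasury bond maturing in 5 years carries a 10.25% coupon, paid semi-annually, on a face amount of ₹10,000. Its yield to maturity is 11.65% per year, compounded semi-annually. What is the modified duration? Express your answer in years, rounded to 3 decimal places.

Periodic yield y = 0.05825. First find Macaulay duration:
  t   CF        PV=CF/(1+0.05825)^t    t·PV
  1       512.50       484.2901       484.2901
  2       512.50       457.6330       915.2660
  3       512.50       432.4432     1,297.3295
  4       512.50       408.6399     1,634.5596
  5       512.50       386.1468     1,930.7342
  6       512.50       364.8919     2,189.3513
  7       512.50       344.8069     2,413.6482
  8       512.50       325.8274     2,606.6195
  9       512.50       307.8927     2,771.0342
  10   10,512.50     5,967.9234    59,679.2336
  Σ                  9,480.4952    75,922.0661
P = 9,480.4952; Macaulay duration = 75,922.0661 / 9,480.4952 = 8.00824 half-year periods = 4.00412 years.
Modified duration = D_Mac / (1 + y) = 4.00412 / 1.05825 = 3.78372 years.

3.784 years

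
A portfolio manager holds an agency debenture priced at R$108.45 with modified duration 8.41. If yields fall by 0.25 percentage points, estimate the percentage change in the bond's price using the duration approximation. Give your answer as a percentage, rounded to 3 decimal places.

Duration approximation: ΔP/P ≈ -D_mod · Δy = -8.41 × (-0.0025) = +0.021025.
As a percentage: +2.1025%.

+2.103%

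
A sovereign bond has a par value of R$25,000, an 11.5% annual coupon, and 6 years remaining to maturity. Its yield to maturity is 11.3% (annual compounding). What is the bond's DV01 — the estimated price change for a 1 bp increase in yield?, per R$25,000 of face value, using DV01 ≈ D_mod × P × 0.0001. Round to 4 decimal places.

Periodic yield y = 0.113.
  t   CF        PV=CF/(1+0.113)^t    t·PV
  1     2,875.00     2,583.1087     2,583.1087
  2     2,875.00     2,320.8524     4,641.7048
  3     2,875.00     2,085.2223     6,255.6668
  4     2,875.00     1,873.5151     7,494.0603
  5     2,875.00     1,683.3020     8,416.5098
  6    27,875.00    14,663.7109    87,982.2655
  Σ                 25,209.7113   117,373.3159
P = 25,209.7113; D_Mac = 4.65588 yrs; D_mod = 4.18318 yrs.
DV01 ≈ 4.18318 × 25,209.7113 × 0.0001 = 10.545671.

R$10.5457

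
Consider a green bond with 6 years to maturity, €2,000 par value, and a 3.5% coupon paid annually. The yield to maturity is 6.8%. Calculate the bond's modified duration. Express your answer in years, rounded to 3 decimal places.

5.115 years

Periodic yield y = 0.068. First find Macaulay duration:
  t   CF        PV=CF/(1+0.068)^t    t·PV
  1        70.00        65.5431        65.5431
  2        70.00        61.3699       122.7398
  3        70.00        57.4625       172.3874
  4        70.00        53.8038       215.2152
  5        70.00        50.3781       251.8905
  6     2,070.00     1,394.8992     8,369.3953
  Σ                  1,683.4566     9,197.1713
P = 1,683.4566; Macaulay duration = 9,197.1713 / 1,683.4566 = 5.46327 years.
Modified duration = D_Mac / (1 + y) = 5.46327 / 1.068 = 5.11542 years.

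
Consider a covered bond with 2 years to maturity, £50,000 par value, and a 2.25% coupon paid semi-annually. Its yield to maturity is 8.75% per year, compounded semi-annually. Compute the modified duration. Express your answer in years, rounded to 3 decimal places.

1.882 years

Periodic yield y = 0.04375. First find Macaulay duration:
  t   CF        PV=CF/(1+0.04375)^t    t·PV
  1       562.50       538.9222       538.9222
  2       562.50       516.3326     1,032.6652
  3       562.50       494.6899     1,484.0698
  4    50,562.50    42,603.2357   170,412.9429
  Σ                 44,153.1804   173,468.6000
P = 44,153.1804; Macaulay duration = 173,468.6000 / 44,153.1804 = 3.92879 half-year periods = 1.96440 years.
Modified duration = D_Mac / (1 + y) = 1.96440 / 1.04375 = 1.88206 years.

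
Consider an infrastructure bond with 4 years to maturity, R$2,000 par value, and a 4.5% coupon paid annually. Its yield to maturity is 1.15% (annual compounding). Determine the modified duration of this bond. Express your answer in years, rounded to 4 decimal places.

3.7228 years

Periodic yield y = 0.0115. First find Macaulay duration:
  t   CF        PV=CF/(1+0.0115)^t    t·PV
  1        90.00        88.9768        88.9768
  2        90.00        87.9652       175.9303
  3        90.00        86.9651       260.8952
  4     2,090.00     1,996.5617     7,986.2468
  Σ                  2,260.4687     8,512.0491
P = 2,260.4687; Macaulay duration = 8,512.0491 / 2,260.4687 = 3.76561 years.
Modified duration = D_Mac / (1 + y) = 3.76561 / 1.0115 = 3.72280 years.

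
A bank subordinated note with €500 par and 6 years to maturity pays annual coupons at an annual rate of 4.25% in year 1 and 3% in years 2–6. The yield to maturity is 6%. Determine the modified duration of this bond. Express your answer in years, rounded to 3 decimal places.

5.166 years

Periodic yield y = 0.06. First find Macaulay duration:
  t   CF        PV=CF/(1+0.06)^t    t·PV
  1        21.25        20.0472        20.0472
  2        15.00        13.3499        26.6999
  3        15.00        12.5943        37.7829
  4        15.00        11.8814        47.5256
  5        15.00        11.2089        56.0444
  6       515.00       363.0547     2,178.3281
  Σ                    432.1364     2,366.4280
P = 432.1364; Macaulay duration = 2,366.4280 / 432.1364 = 5.47611 years.
Modified duration = D_Mac / (1 + y) = 5.47611 / 1.06 = 5.16615 years.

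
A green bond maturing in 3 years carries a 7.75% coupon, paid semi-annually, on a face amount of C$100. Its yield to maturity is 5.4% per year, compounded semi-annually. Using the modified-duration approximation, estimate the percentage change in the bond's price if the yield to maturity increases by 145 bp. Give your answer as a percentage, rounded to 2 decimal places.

-3.87%

Periodic yield y = 0.027. Modified duration first:
  t   CF        PV=CF/(1+0.027)^t    t·PV
  1        3.875         3.7731         3.7731
  2        3.875         3.6739         7.3479
  3        3.875         3.5773        10.7320
  4        3.875         3.4833        13.9332
  5        3.875         3.3917        16.9586
  6      103.875        88.5296       531.1774
  Σ                    106.4290       583.9222
P = 106.4290; D_Mac = 5.48650 half-year periods = 2.74325 yrs; D_mod = 2.74325/(1+0.027) = 2.67113 yrs.
ΔP/P ≈ -D_mod · Δy = -2.67113 × (+0.0145) = -0.038731 = -3.8731%.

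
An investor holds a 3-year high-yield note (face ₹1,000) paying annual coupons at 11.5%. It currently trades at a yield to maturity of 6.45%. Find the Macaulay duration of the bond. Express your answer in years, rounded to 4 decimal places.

Periodic yield y = 0.0645. Discount each cash flow and weight by its year:
  t   CF        PV=CF/(1+0.0645)^t    t·PV
  1       115.00       108.0319       108.0319
  2       115.00       101.4861       202.9722
  3     1,115.00       924.3530     2,773.0591
  Σ                  1,133.8711     3,084.0632
Price P = Σ PV = 1,133.8711.
Macaulay duration = Σ(t·PV) / P = 3,084.0632 / 1,133.8711 = 2.71994 years.

2.7199 years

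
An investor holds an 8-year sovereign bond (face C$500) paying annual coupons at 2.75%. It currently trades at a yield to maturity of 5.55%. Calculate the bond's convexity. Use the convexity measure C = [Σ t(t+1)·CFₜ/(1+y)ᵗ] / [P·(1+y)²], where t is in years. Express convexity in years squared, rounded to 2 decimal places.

56.13

With y = 0.0555:
  t   CF        PV=CF/(1+0.0555)^t    t·PV        t(t+1)·PV
  1        13.75        13.0270        13.0270          26.0540
  2        13.75        12.3420        24.6840          74.0521
  3        13.75        11.6931        35.0792         140.3167
  4        13.75        11.0782        44.3129         221.5643
  5        13.75        10.4957        52.4785         314.8711
  6        13.75         9.9438        59.6629         417.6405
  7        13.75         9.4210        65.9467         527.5736
  8       513.75       333.4924     2,667.9392      24,011.4524
  Σ                    411.4932     2,963.1304      25,733.5246
P = 411.4932.
Convexity = Σ t(t+1)·PV / [P·(1+y)²] = 25,733.5246 / (411.4932 × 1.114080) = 56.13325.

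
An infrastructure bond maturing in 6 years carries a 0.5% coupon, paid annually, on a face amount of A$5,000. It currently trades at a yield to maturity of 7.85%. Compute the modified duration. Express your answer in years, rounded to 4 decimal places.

5.4744 years

Periodic yield y = 0.0785. First find Macaulay duration:
  t   CF        PV=CF/(1+0.0785)^t    t·PV
  1        25.00        23.1803        23.1803
  2        25.00        21.4931        42.9863
  3        25.00        19.9287        59.7862
  4        25.00        18.4782        73.9128
  5        25.00        17.1332        85.6662
  6     5,025.00     3,193.1195    19,158.7169
  Σ                  3,293.3331    19,444.2486
P = 3,293.3331; Macaulay duration = 19,444.2486 / 3,293.3331 = 5.90412 years.
Modified duration = D_Mac / (1 + y) = 5.90412 / 1.0785 = 5.47439 years.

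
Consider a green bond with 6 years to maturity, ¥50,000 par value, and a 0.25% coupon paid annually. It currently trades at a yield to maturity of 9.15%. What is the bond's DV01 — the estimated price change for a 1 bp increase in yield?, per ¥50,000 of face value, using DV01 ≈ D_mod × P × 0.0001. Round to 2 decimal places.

¥16.42

Periodic yield y = 0.0915.
  t   CF        PV=CF/(1+0.0915)^t    t·PV
  1       125.00       114.5213       114.5213
  2       125.00       104.9210       209.8421
  3       125.00        96.1255       288.3766
  4       125.00        88.0674       352.2695
  5       125.00        80.6847       403.4236
  6    50,125.00    29,642.3032   177,853.8193
  Σ                 30,126.6232   179,222.2524
P = 30,126.6232; D_Mac = 5.94897 yrs; D_mod = 5.45027 yrs.
DV01 ≈ 5.45027 × 30,126.6232 × 0.0001 = 16.419812.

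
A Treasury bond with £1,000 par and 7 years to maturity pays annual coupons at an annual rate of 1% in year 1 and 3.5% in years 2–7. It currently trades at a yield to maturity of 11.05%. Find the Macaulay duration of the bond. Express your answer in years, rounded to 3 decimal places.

Periodic yield y = 0.1105. Discount each cash flow and weight by its year:
  t   CF        PV=CF/(1+0.1105)^t    t·PV
  1        10.00         9.0050         9.0050
  2        35.00        28.3812        56.7624
  3        35.00        25.5571        76.6714
  4        35.00        23.0141        92.0564
  5        35.00        20.7241       103.6204
  6        35.00        18.6619       111.9716
  7     1,035.00       496.9474     3,478.6317
  Σ                    622.2908     3,928.7189
Price P = Σ PV = 622.2908.
Macaulay duration = Σ(t·PV) / P = 3,928.7189 / 622.2908 = 6.31332 years.

6.313 years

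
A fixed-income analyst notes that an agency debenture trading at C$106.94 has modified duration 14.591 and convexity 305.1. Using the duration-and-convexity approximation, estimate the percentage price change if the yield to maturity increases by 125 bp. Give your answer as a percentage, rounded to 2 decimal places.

-15.86%

Duration effect: -D_mod·Δy = -14.591 × (+0.0125) = -0.1823875
Convexity effect: ½·C·(Δy)² = 0.5 × 305.1 × (0.0125)² = +0.0238359375
ΔP/P ≈ -0.1823875 + 0.0238359375 = -0.1585515625
= -15.85515625%.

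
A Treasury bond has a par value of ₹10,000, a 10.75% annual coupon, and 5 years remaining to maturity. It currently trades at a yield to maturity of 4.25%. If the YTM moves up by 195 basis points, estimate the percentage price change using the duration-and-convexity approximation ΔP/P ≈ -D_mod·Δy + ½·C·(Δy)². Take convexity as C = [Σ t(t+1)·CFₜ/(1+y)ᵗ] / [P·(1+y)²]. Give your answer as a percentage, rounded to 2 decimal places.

-7.50%

With y = 0.0425:
  t   CF        PV=CF/(1+0.0425)^t    t·PV        t(t+1)·PV
  1     1,075.00     1,031.1751     1,031.1751       2,062.3501
  2     1,075.00       989.1367     1,978.2735       5,934.8205
  3     1,075.00       948.8122     2,846.4367      11,385.7467
  4     1,075.00       910.1316     3,640.5265      18,202.6327
  5    11,075.00     8,994.2181    44,971.0907     269,826.5443
  Σ                 12,873.4738    54,467.5025     307,412.0944
P = 12,873.4738; D_Mac = 4.23099 yrs; D_mod = 4.05850 yrs; C = 21.97218.
Duration effect: -4.05850 × (+0.0195) = -0.079141
Convexity effect: 0.5 × 21.97218 × (0.0195)² = +0.0041775
ΔP/P ≈ -0.079141 + 0.0041775 = -0.074963 = -7.4963%.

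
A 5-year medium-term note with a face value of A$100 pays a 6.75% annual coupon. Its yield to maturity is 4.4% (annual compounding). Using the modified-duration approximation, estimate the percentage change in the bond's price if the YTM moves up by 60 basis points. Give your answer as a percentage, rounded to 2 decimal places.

-2.55%

Periodic yield y = 0.044. Modified duration first:
  t   CF        PV=CF/(1+0.044)^t    t·PV
  1         6.75         6.4655         6.4655
  2         6.75         6.1930        12.3860
  3         6.75         5.9320        17.7960
  4         6.75         5.6820        22.7280
  5       106.75        86.0727       430.3635
  Σ                    110.3453       489.7391
P = 110.3453; D_Mac = 4.43824 yrs; D_mod = 4.43824/(1+0.044) = 4.25119 yrs.
ΔP/P ≈ -D_mod · Δy = -4.25119 × (+0.006) = -0.025507 = -2.5507%.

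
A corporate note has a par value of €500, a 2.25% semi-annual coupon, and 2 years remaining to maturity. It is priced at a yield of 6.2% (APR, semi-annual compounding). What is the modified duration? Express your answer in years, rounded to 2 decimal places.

1.91 years

Periodic yield y = 0.031. First find Macaulay duration:
  t   CF        PV=CF/(1+0.031)^t    t·PV
  1        5.625         5.4559         5.4559
  2        5.625         5.2918        10.5836
  3        5.625         5.1327        15.3981
  4      505.625       447.5009     1,790.0035
  Σ                    463.3813     1,821.4411
P = 463.3813; Macaulay duration = 1,821.4411 / 463.3813 = 3.93076 half-year periods = 1.96538 years.
Modified duration = D_Mac / (1 + y) = 1.96538 / 1.031 = 1.90629 years.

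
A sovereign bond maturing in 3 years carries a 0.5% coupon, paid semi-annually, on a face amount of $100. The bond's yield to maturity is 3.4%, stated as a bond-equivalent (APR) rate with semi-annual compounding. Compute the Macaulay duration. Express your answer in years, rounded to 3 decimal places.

Periodic yield y = 0.017. Discount each cash flow and weight by its period:
  t   CF        PV=CF/(1+0.017)^t    t·PV
  1         0.25         0.2458         0.2458
  2         0.25         0.2417         0.4834
  3         0.25         0.2377         0.7130
  4         0.25         0.2337         0.9348
  5         0.25         0.2298         1.1490
  6       100.25        90.6064       543.6381
  Σ                     91.7951       547.1642
Price P = Σ PV = 91.7951.
Macaulay duration = Σ(t·PV) / P = 547.1642 / 91.7951 = 5.96072 half-year periods.
In years: 5.96072 / 2 = 2.98036 years.

2.980 years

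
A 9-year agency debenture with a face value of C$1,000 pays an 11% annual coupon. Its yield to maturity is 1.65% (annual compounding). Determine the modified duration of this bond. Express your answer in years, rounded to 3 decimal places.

Periodic yield y = 0.0165. First find Macaulay duration:
  t   CF        PV=CF/(1+0.0165)^t    t·PV
  1       110.00       108.2145       108.2145
  2       110.00       106.4579       212.9158
  3       110.00       104.7299       314.1896
  4       110.00       103.0299       412.1195
  5       110.00       101.3575       506.7874
  6       110.00        99.7122       598.2733
  7       110.00        98.0937       686.6557
  8       110.00        96.5014       772.0112
  9     1,110.00       957.9802     8,621.8218
  Σ                  1,776.0771    12,232.9887
P = 1,776.0771; Macaulay duration = 12,232.9887 / 1,776.0771 = 6.88765 years.
Modified duration = D_Mac / (1 + y) = 6.88765 / 1.0165 = 6.77584 years.

6.776 years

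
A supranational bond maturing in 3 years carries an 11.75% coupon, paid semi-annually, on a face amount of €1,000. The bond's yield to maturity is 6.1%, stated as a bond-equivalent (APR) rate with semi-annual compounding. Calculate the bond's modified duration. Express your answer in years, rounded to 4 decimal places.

2.5652 years

Periodic yield y = 0.0305. First find Macaulay duration:
  t   CF        PV=CF/(1+0.0305)^t    t·PV
  1        58.75        57.0112        57.0112
  2        58.75        55.3238       110.6476
  3        58.75        53.6864       161.0591
  4        58.75        52.0974       208.3895
  5        58.75        50.5554       252.7772
  6     1,058.75       884.1083     5,304.6495
  Σ                  1,152.7824     6,094.5340
P = 1,152.7824; Macaulay duration = 6,094.5340 / 1,152.7824 = 5.28680 half-year periods = 2.64340 years.
Modified duration = D_Mac / (1 + y) = 2.64340 / 1.0305 = 2.56516 years.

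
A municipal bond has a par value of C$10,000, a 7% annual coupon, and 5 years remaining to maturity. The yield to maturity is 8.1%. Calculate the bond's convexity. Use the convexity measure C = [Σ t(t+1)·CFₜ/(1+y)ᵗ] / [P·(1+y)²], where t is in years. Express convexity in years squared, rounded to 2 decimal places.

With y = 0.081:
  t   CF        PV=CF/(1+0.081)^t    t·PV        t(t+1)·PV
  1       700.00       647.5486       647.5486       1,295.0971
  2       700.00       599.0274     1,198.0547       3,594.1641
  3       700.00       554.1419     1,662.4256       6,649.7023
  4       700.00       512.6197     2,050.4787      10,252.3933
  5    10,700.00     7,248.6196    36,243.0979     217,458.5874
  Σ                  9,561.9570    41,801.6054     239,249.9443
P = 9,561.9570.
Convexity = Σ t(t+1)·PV / [P·(1+y)²] = 239,249.9443 / (9,561.9570 × 1.168561) = 21.41182.

21.41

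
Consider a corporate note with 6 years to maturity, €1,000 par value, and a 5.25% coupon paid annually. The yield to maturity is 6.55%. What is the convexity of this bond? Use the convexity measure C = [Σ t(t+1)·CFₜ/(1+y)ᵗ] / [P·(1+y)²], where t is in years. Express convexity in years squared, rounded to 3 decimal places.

31.081

With y = 0.0655:
  t   CF        PV=CF/(1+0.0655)^t    t·PV        t(t+1)·PV
  1        52.50        49.2726        49.2726          98.5453
  2        52.50        46.2437        92.4874         277.4621
  3        52.50        43.4009       130.2028         520.8110
  4        52.50        40.7329       162.9317         814.6583
  5        52.50        38.2289       191.1446       1,146.8676
  6     1,052.50       719.2856     4,315.7137      30,209.9962
  Σ                    937.1647     4,941.7528      33,068.3405
P = 937.1647.
Convexity = Σ t(t+1)·PV / [P·(1+y)²] = 33,068.3405 / (937.1647 × 1.135290) = 31.08061.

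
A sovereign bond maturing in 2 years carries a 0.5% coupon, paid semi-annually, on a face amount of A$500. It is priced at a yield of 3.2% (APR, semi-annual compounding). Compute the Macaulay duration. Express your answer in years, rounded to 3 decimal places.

Periodic yield y = 0.016. Discount each cash flow and weight by its period:
  t   CF        PV=CF/(1+0.016)^t    t·PV
  1         1.25         1.2303         1.2303
  2         1.25         1.2109         2.4219
  3         1.25         1.1919         3.5756
  4       501.25       470.4133     1,881.6530
  Σ                    474.0464     1,888.8808
Price P = Σ PV = 474.0464.
Macaulay duration = Σ(t·PV) / P = 1,888.8808 / 474.0464 = 3.98459 half-year periods.
In years: 3.98459 / 2 = 1.99230 years.

1.992 years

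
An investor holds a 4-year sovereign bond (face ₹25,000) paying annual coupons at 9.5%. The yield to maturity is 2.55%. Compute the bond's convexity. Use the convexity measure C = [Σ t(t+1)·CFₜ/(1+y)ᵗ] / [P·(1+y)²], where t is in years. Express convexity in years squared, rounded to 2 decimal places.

With y = 0.0255:
  t   CF        PV=CF/(1+0.0255)^t    t·PV        t(t+1)·PV
  1     2,375.00     2,315.9434     2,315.9434       4,631.8869
  2     2,375.00     2,258.3554     4,516.7108      13,550.1323
  3     2,375.00     2,202.1993     6,606.5979      26,426.3916
  4    27,375.00    24,752.0668    99,008.2673     495,041.3367
  Σ                 31,528.5650   112,447.5194     539,649.7474
P = 31,528.5650.
Convexity = Σ t(t+1)·PV / [P·(1+y)²] = 539,649.7474 / (31,528.5650 × 1.051650) = 16.27558.

16.28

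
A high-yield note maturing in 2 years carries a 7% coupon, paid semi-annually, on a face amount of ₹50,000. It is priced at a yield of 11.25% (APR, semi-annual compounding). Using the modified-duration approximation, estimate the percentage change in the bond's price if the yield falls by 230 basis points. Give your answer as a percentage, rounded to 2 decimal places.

+4.13%

Periodic yield y = 0.05625. Modified duration first:
  t   CF        PV=CF/(1+0.05625)^t    t·PV
  1     1,750.00     1,656.8047     1,656.8047
  2     1,750.00     1,568.5725     3,137.1451
  3     1,750.00     1,485.0391     4,455.1172
  4    51,750.00    41,576.0730   166,304.2920
  Σ                 46,286.4893   175,553.3590
P = 46,286.4893; D_Mac = 3.79276 half-year periods = 1.89638 yrs; D_mod = 1.89638/(1+0.05625) = 1.79539 yrs.
ΔP/P ≈ -D_mod · Δy = -1.79539 × (-0.023) = +0.041294 = +4.1294%.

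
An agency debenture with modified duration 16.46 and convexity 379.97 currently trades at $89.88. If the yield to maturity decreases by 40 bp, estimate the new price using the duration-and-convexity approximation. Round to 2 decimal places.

$96.07

Duration effect: -D_mod·Δy = -16.46 × (-0.004) = +0.065840
Convexity effect: ½·C·(Δy)² = 0.5 × 379.97 × (-0.004)² = +0.00303976
ΔP/P ≈ +0.065840 + 0.00303976 = +0.06887976
New price ≈ 89.88 × (1 + 0.06887976) = 96.0709128288.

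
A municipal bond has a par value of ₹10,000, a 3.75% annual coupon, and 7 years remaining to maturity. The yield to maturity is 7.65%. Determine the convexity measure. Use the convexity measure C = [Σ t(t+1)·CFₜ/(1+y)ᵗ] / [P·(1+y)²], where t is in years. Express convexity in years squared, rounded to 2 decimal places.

40.90

With y = 0.0765:
  t   CF        PV=CF/(1+0.0765)^t    t·PV        t(t+1)·PV
  1       375.00       348.3511       348.3511         696.7023
  2       375.00       323.5960       647.1921       1,941.5762
  3       375.00       300.6001       901.8004       3,607.2016
  4       375.00       279.2384     1,116.9536       5,584.7679
  5       375.00       259.3947     1,296.9735       7,781.8410
  6       375.00       240.9612     1,445.7670      10,120.3691
  7    10,375.00     6,192.8401    43,349.8807     346,799.0453
  Σ                  7,944.9817    49,106.9184     376,531.5034
P = 7,944.9817.
Convexity = Σ t(t+1)·PV / [P·(1+y)²] = 376,531.5034 / (7,944.9817 × 1.158852) = 40.89595.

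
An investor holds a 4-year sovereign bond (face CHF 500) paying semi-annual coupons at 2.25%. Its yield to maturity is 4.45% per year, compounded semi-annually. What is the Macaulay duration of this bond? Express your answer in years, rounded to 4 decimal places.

Periodic yield y = 0.02225. Discount each cash flow and weight by its period:
  t   CF        PV=CF/(1+0.02225)^t    t·PV
  1        5.625         5.5026         5.5026
  2        5.625         5.3828        10.7656
  3        5.625         5.2656        15.7969
  4        5.625         5.1510        20.6041
  5        5.625         5.0389        25.1946
  6        5.625         4.9292        29.5754
  7        5.625         4.8219        33.7536
  8      505.625       424.0056     3,392.0447
  Σ                    460.0977     3,533.2376
Price P = Σ PV = 460.0977.
Macaulay duration = Σ(t·PV) / P = 3,533.2376 / 460.0977 = 7.67932 half-year periods.
In years: 7.67932 / 2 = 3.83966 years.

3.8397 years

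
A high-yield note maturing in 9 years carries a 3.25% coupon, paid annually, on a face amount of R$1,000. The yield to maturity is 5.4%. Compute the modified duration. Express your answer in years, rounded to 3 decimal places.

Periodic yield y = 0.054. First find Macaulay duration:
  t   CF        PV=CF/(1+0.054)^t    t·PV
  1        32.50        30.8349        30.8349
  2        32.50        29.2551        58.5103
  3        32.50        27.7563        83.2689
  4        32.50        26.3342       105.3370
  5        32.50        24.9851       124.9253
  6        32.50        23.7050       142.2299
  7        32.50        22.4905       157.4335
  8        32.50        21.3382       170.7059
  9     1,032.50       643.1682     5,788.5138
  Σ                    849.8676     6,661.7594
P = 849.8676; Macaulay duration = 6,661.7594 / 849.8676 = 7.83859 years.
Modified duration = D_Mac / (1 + y) = 7.83859 / 1.054 = 7.43699 years.

7.437 years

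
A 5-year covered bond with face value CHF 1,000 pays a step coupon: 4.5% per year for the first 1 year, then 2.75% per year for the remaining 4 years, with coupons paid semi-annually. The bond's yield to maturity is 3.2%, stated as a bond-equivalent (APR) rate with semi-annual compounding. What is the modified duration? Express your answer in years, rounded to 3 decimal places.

Periodic yield y = 0.016. First find Macaulay duration:
  t   CF        PV=CF/(1+0.016)^t    t·PV
  1        22.50        22.1457        22.1457
  2        22.50        21.7969        43.5938
  3        13.75        13.1106        39.3317
  4        13.75        12.9041        51.6164
  5        13.75        12.7009        63.5045
  6        13.75        12.5009        75.0053
  7        13.75        12.3040        86.1281
  8        13.75        12.1102        96.8820
  9        13.75        11.9195       107.2758
  10    1,013.75       864.9555     8,649.5555
  Σ                    996.4484     9,235.0387
P = 996.4484; Macaulay duration = 9,235.0387 / 996.4484 = 9.26796 half-year periods = 4.63398 years.
Modified duration = D_Mac / (1 + y) = 4.63398 / 1.016 = 4.56100 years.

4.561 years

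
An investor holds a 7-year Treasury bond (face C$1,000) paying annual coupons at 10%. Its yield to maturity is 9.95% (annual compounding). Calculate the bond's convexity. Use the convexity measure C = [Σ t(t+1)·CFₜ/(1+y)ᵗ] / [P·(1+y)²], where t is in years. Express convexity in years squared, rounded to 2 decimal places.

32.10

With y = 0.0995:
  t   CF        PV=CF/(1+0.0995)^t    t·PV        t(t+1)·PV
  1       100.00        90.9504        90.9504         181.9009
  2       100.00        82.7198       165.4396         496.3189
  3       100.00        75.2340       225.7021         902.8083
  4       100.00        68.4257       273.7027       1,368.5134
  5       100.00        62.2334       311.1672       1,867.0033
  6       100.00        56.6016       339.6095       2,377.2666
  7     1,100.00       566.2733     3,963.9128      31,711.3022
  Σ                  1,002.4382     5,370.4843      38,905.1135
P = 1,002.4382.
Convexity = Σ t(t+1)·PV / [P·(1+y)²] = 38,905.1135 / (1,002.4382 × 1.208900) = 32.10396.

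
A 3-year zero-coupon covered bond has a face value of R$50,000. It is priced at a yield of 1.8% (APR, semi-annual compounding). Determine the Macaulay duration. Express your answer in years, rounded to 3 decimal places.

A zero-coupon bond has a single cash flow at maturity, so its Macaulay duration equals its maturity: 3 years.
(Equivalently: 6 semi-annual periods ÷ 2 = 3 years.)

3.000 years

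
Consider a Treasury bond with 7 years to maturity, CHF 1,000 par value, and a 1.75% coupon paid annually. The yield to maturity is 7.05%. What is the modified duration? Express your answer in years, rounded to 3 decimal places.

6.137 years

Periodic yield y = 0.0705. First find Macaulay duration:
  t   CF        PV=CF/(1+0.0705)^t    t·PV
  1        17.50        16.3475        16.3475
  2        17.50        15.2709        30.5418
  3        17.50        14.2652        42.7956
  4        17.50        13.3257        53.3030
  5        17.50        12.4481        62.2407
  6        17.50        11.6283        69.7701
  7     1,017.50       631.5791     4,421.0534
  Σ                    714.8649     4,696.0521
P = 714.8649; Macaulay duration = 4,696.0521 / 714.8649 = 6.56915 years.
Modified duration = D_Mac / (1 + y) = 6.56915 / 1.0705 = 6.13652 years.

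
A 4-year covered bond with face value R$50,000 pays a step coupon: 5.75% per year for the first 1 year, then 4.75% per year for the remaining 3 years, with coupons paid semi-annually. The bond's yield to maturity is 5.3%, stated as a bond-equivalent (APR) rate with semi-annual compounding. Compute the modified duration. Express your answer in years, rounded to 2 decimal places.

Periodic yield y = 0.0265. First find Macaulay duration:
  t   CF        PV=CF/(1+0.0265)^t    t·PV
  1     1,437.50     1,400.3897     1,400.3897
  2     1,437.50     1,364.2374     2,728.4748
  3     1,187.50     1,097.8848     3,293.6543
  4     1,187.50     1,069.5419     4,278.1676
  5     1,187.50     1,041.9307     5,209.6537
  6     1,187.50     1,015.0324     6,090.1943
  7     1,187.50       988.8284     6,921.7990
  8    51,187.50    41,523.3410   332,186.7276
  Σ                 49,501.1862   362,109.0609
P = 49,501.1862; Macaulay duration = 362,109.0609 / 49,501.1862 = 7.31516 half-year periods = 3.65758 years.
Modified duration = D_Mac / (1 + y) = 3.65758 / 1.0265 = 3.56316 years.

3.56 years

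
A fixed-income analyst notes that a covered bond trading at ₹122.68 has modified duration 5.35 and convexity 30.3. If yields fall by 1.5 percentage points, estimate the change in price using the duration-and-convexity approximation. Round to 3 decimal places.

Duration effect: -D_mod·Δy = -5.35 × (-0.015) = +0.080250
Convexity effect: ½·C·(Δy)² = 0.5 × 30.3 × (-0.015)² = +0.00340875
ΔP/P ≈ +0.080250 + 0.00340875 = +0.08365875
ΔP ≈ 122.68 × (+0.08365875) = +10.26325545.

+₹10.263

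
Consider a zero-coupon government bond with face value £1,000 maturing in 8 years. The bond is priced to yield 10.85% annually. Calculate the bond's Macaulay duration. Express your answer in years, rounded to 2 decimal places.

8.00 years

A zero-coupon bond has a single cash flow at maturity, so its Macaulay duration equals its maturity: 8 years.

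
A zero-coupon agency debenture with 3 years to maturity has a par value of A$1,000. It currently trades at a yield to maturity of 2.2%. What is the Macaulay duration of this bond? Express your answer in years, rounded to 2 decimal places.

A zero-coupon bond has a single cash flow at maturity, so its Macaulay duration equals its maturity: 3 years.

3.00 years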